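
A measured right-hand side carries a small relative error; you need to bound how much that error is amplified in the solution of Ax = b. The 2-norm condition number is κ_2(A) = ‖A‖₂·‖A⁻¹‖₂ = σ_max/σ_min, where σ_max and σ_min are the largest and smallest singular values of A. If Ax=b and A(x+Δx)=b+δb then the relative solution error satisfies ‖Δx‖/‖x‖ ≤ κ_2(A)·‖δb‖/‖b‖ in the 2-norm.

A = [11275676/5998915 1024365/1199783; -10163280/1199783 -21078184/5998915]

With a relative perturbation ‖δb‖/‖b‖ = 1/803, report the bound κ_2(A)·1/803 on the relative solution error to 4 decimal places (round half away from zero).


0.1752

AᵀA = [1611806887696/21408079225 26861855292/856323169; 26861855292/856323169 279906562801/21408079225]; tr = 11193570713/126675025, det = 1249198336/3166875625
solving λ² − 11193570713/126675025·λ + 1249198336/3166875625 = 0 gives λ = 2209/25, 565504/126675025
so κ_2 = √((2209/25) / (565504/126675025)) = 140.6875
bound on ‖Δx‖/‖x‖: κ·ε = 140.6875·1/803 = 0.1752


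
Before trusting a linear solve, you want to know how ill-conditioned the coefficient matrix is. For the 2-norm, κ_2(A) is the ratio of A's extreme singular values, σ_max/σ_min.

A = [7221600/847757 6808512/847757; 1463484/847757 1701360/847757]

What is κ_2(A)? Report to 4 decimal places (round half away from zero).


44.5625

form AᵀA = [32298210576/427538329 30730674240/427538329; 30730674240/427538329 29298311424/427538329] with trace 73242000/508369 and determinant 5308416/508369
eigenvalues of AᵀA: λ = (tr ± √(tr²−4·det))/2 = 144, 36864/508369
σ_max=√144=12, σ_min=√(36864/508369)=(192/713) → κ = 44.5625


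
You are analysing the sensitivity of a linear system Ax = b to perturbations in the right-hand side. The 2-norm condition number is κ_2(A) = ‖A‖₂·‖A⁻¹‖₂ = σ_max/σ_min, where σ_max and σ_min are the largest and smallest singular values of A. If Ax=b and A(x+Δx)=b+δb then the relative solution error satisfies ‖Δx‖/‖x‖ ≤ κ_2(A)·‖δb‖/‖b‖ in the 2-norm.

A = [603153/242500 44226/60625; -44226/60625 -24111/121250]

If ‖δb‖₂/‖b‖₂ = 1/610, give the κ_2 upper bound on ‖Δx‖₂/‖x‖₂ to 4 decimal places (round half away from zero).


0.3180

form AᵀA = [3160708533/470450000 115230843/58806250; 115230843/58806250 67240773/117612500] with trace 27437373/3763600 and determinant 531441/376360000
eigenvalues of AᵀA: λ = (tr ± √(tr²−4·det))/2 = 729/100, 729/3763600
κ_2(A) = √(λ_max/λ_min) = √((729/100) / (729/3763600)) = 194.0000
perturbation bound = 194.0000·1/610 = 0.3180


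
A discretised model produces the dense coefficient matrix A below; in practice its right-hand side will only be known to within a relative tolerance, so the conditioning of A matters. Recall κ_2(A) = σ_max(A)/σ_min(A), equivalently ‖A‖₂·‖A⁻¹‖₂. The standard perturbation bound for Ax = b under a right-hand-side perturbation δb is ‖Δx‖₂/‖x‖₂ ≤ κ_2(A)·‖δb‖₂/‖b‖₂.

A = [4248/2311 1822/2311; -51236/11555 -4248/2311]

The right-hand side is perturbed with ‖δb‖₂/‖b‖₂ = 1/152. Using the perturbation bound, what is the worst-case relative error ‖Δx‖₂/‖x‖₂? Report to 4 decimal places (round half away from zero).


form AᵀA = [3076265296/133518025 256349808/26703605; 256349808/26703605 21365188/5340721] with trace 3610394996/133518025 and determinant 1827904/133518025
eigenvalues of AᵀA: λ = (tr ± √(tr²−4·det))/2 = 676/25, 2704/5340721
κ_2(A) = √(λ_max/λ_min) = √((676/25) / (2704/5340721)) = 231.1000
bound on ‖Δx‖/‖x‖: κ·ε = 231.1000·1/152 = 1.5204

1.5204


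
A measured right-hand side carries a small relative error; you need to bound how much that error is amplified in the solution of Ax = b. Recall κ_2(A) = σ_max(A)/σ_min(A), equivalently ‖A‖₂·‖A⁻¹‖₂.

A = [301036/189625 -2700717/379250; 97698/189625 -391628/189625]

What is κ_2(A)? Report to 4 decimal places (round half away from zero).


AᵀA = [160268116/57532225 -142325694/11506445; -142325694/11506445 12651779641/230128900]; tr = 1581541/27380, det = 130321/855625
char-poly roots: 1444/25 and 361/136900
σ_max=√(1444/25)=(38/5), σ_min=√(361/136900)=(19/370) → κ = 148.0000

148.0000


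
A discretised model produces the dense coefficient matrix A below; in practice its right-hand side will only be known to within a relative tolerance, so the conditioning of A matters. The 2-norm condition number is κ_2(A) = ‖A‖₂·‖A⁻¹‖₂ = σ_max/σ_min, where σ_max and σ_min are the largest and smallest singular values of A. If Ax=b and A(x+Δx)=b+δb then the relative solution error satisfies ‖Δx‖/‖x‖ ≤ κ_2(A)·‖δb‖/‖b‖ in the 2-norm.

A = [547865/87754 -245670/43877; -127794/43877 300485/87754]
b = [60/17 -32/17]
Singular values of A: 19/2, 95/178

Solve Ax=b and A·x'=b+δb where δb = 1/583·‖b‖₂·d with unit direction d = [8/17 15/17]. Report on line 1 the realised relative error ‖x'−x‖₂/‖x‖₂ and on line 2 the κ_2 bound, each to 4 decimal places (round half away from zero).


from the listed singular values, σ₁ = 19/2, σ_n = 95/178
κ_2(A) = (19/2) / (95/178) = 17.8000
bound on ‖Δx‖/‖x‖: κ·ε = 17.8000·1/583 = 0.0305
solve Ax = b  →  x = [0.3049 -0.2904]
2-norm of b is 4.0000; of x, 0.4211
with δb = [0.0032 0.0061], A·Δx = δb → ‖Δx‖ = 0.0129
dividing the unrounded norms, ‖Δx‖/‖x‖ = 0.0305
so the bound is sharp here: realised error equals the bound

0.0305
0.0305


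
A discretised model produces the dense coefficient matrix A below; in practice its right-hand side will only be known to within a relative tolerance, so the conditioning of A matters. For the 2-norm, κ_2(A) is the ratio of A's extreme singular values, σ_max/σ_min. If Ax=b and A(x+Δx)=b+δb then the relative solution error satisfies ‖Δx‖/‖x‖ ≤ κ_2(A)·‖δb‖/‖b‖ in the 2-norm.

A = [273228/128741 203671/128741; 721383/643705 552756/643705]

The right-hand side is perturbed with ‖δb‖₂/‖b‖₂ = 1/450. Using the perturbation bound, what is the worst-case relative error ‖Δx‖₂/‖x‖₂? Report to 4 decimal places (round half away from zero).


form AᵀA = [8258588001/1433758225 6193648032/1433758225; 6193648032/1433758225 4645626649/1433758225] with trace 516168586/57350329 and determinant 140625/57350329
solving λ² − 516168586/57350329·λ + 140625/57350329 = 0 gives λ = 9, 15625/57350329
κ = σ_max/σ_min = 3/(125/7573) = 181.7520
κ_2(A)·‖δb‖/‖b‖ = 0.4039

0.4039


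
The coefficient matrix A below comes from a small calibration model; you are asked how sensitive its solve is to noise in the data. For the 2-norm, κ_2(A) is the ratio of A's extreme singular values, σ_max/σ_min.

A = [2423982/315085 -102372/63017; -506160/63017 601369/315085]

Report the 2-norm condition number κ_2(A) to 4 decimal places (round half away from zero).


79.5000

form AᵀA = [14602422564/118048225 -656999784/23609645; -656999784/23609645 741552121/118048225] with trace 1825577/14045 and determinant 4691556/1755625
char-poly roots: 3249/25 and 1444/70225
κ_2(A) = √(λ_max/λ_min) = √((3249/25) / (1444/70225)) = 79.5000


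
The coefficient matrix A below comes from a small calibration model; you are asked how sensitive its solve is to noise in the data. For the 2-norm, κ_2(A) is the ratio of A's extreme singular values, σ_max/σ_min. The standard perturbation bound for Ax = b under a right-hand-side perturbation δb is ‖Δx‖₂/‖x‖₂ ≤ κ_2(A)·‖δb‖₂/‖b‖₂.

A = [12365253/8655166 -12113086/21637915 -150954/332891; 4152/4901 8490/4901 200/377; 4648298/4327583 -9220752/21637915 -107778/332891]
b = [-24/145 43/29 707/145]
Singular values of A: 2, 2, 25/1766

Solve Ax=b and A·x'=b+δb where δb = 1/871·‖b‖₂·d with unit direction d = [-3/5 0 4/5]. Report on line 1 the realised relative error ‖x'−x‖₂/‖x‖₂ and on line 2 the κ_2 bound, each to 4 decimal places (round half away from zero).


0.0015
0.1622

from the listed singular values, σ₁ = 2, σ_n = 25/1766
κ = σ_max/σ_min = 2/(25/1766) = 141.2800
bound on ‖Δx‖/‖x‖: κ·ε = 141.2800·1/871 = 0.1622
solve Ax = b  →  x = [43.3609 -100.1663 260.6323]
‖b‖ = 5.0990, ‖x‖ = 282.5644
δb = ε·‖b‖·d = [-0.0035 0.0000 0.0047]; solving A·Δx = δb gives ‖Δx‖ = 0.4135
dividing the unrounded norms, ‖Δx‖/‖x‖ = 0.0015
tightness: 0.0015 against a bound of 0.1622 (unrounded ratio ≈ 0.0090)


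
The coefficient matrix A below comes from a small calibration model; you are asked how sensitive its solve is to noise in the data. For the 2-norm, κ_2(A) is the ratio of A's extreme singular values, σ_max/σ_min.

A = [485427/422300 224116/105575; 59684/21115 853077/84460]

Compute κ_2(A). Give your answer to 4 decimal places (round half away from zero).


20.6000

form AᵀA = [987811609/106090000 205483068/6630625; 205483068/6630625 11301104641/106090000] with trace 9831133/84872 and determinant 85470025/2715904
solving λ² − 9831133/84872·λ + 85470025/2715904 = 0 gives λ = 1849/16, 46225/169744
σ_max=√(1849/16)=(43/4), σ_min=√(46225/169744)=(215/412) → κ = 20.6000


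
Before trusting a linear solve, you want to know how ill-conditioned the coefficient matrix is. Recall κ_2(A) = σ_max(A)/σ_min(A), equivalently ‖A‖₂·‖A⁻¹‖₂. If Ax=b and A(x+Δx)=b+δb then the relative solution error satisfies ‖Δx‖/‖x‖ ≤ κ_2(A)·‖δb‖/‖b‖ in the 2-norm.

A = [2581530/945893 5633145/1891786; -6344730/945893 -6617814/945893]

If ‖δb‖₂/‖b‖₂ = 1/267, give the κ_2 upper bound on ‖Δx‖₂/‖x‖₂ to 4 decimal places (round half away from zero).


0.4699

AᵀA = [277632520200/5294163121 291475203705/5294163121; 291475203705/5294163121 1224344207961/21176652484]; tr = 2776307121/25180324, det = 4862025/6295081
char-poly roots: 441/4 and 44100/6295081
κ_2(A) = √(λ_max/λ_min) = √((441/4) / (44100/6295081)) = 125.4500
bound on ‖Δx‖/‖x‖: κ·ε = 125.4500·1/267 = 0.4699


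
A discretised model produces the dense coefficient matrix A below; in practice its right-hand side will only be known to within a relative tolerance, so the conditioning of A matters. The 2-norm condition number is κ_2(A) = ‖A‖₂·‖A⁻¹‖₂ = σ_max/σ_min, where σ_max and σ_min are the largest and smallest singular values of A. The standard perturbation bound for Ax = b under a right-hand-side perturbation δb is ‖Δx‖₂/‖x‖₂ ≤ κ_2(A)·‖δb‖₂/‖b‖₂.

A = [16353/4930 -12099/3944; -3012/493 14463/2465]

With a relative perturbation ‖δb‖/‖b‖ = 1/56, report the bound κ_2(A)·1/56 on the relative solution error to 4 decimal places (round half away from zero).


form AᵀA = [4064481/84100 -3096387/67280; -3096387/67280 58986369/1345600] with trace 29493/320 and determinant 324/625
solving λ² − 29493/320·λ + 324/625 = 0 gives λ = 2304/25, 9/1600
so κ_2 = √((2304/25) / (9/1600)) = 128.0000
bound on ‖Δx‖/‖x‖: κ·ε = 128.0000·1/56 = 2.2857

2.2857


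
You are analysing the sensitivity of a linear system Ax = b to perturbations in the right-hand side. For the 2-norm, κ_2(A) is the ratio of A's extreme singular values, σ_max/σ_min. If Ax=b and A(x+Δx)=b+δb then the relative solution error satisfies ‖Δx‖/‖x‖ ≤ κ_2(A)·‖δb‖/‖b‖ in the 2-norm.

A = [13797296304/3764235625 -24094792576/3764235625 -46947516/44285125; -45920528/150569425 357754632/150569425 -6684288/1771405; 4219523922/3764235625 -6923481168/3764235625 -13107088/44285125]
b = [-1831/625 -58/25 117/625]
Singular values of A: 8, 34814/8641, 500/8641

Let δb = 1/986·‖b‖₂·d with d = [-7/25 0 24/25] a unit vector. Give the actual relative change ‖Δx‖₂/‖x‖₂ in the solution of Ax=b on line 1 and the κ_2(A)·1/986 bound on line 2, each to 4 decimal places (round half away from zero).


from the listed singular values, σ₁ = 8, σ_n = 500/8641
κ = σ_max/σ_min = 8/(500/8641) = 138.2560
perturbation bound = 138.2560·1/986 = 0.1402
solve Ax = b  →  x = [14.6150 8.0780 4.5201]
2-norm of b is 3.7417; of x, 17.2998
with δb = [-0.0011 0.0000 0.0036], A·Δx = δb → ‖Δx‖ = 0.0656
relative error = 0.0038
realised/bound (from unrounded values) ≈ 0.0270

0.0038
0.1402


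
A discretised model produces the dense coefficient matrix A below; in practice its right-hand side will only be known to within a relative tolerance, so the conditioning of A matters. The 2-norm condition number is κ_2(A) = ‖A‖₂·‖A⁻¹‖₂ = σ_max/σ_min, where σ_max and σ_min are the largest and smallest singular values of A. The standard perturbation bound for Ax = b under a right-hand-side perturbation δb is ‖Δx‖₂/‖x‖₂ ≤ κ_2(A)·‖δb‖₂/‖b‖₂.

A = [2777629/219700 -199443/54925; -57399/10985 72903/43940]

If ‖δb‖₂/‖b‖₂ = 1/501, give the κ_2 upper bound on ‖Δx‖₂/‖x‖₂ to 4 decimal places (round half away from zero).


M = AᵀA = [53450183089/285610000 -974249472/17850625; -974249472/17850625 4552138161/285610000]. tr(M)=46401857/228488, det(M)=29322225/7311616
solving λ² − 46401857/228488·λ + 29322225/7311616 = 0 gives λ = 3249/16, 9025/456976
κ = σ_max/σ_min = (57/4)/(95/676) = 101.4000
worst-case relative error ≤ 101.4000 × 1/501 = 0.2024

0.2024


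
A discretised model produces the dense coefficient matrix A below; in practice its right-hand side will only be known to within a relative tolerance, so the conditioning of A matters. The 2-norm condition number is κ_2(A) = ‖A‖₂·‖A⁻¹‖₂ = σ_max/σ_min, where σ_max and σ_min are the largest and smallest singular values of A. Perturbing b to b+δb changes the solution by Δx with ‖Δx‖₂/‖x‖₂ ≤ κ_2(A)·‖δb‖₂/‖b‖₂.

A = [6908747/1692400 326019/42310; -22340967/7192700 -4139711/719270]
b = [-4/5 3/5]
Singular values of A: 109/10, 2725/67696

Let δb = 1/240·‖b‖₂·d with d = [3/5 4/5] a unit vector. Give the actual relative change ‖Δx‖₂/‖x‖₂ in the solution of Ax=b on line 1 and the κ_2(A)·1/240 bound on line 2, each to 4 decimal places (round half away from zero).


from the listed singular values, σ₁ = 109/10, σ_n = 2725/67696
κ = σ_max/σ_min = (109/10)/(2725/67696) = 270.7840
perturbation bound = 270.7840·1/240 = 1.1283
solve Ax = b  →  x = [-0.0432 -0.0809]
‖b‖ = 1.0000, ‖x‖ = 0.0917
re-solving with b+δb shifts x by Δx of norm 0.1035
relative error = 1.1283
so the bound is sharp here: realised error equals the bound

1.1283
1.1283


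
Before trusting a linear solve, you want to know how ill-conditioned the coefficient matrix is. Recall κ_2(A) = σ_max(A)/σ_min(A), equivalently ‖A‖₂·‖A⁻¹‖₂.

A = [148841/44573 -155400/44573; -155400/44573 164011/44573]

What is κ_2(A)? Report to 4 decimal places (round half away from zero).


M = AᵀA = [55056841/2362369 -57808800/2362369; -57808800/2362369 60700081/2362369]. tr(M)=137642/2809, det(M)=49/2809
char-poly roots: 49 and 1/2809
σ_max=√49=7, σ_min=√(1/2809)=(1/53) → κ = 371.0000

371.0000


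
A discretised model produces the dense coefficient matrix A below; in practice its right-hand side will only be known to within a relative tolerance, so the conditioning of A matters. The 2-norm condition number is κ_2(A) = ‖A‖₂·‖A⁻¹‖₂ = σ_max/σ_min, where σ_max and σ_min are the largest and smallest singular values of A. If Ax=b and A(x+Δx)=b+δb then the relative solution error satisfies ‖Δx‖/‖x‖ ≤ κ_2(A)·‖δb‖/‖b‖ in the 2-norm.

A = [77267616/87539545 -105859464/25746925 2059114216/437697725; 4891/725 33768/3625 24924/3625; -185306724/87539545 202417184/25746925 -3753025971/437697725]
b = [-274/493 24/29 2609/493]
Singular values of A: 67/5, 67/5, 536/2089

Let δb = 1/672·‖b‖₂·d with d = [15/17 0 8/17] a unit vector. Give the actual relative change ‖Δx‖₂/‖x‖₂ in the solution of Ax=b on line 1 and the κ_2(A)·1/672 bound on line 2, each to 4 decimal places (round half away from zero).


0.0040
0.0777

from the listed singular values, σ₁ = 67/5, σ_n = 536/2089
κ = σ_max/σ_min = (67/5)/(536/2089) = 52.2250
worst-case relative error ≤ 52.2250 × 1/672 = 0.0777
solve Ax = b  →  x = [-6.6342 2.4691 3.2845]
2-norm of b is 5.3852; of x, 7.8037
δb = ε·‖b‖·d = [0.0071 0.0000 0.0038]; solving A·Δx = δb gives ‖Δx‖ = 0.0312
realised ‖Δx‖/‖x‖ = 0.0040
tightness: 0.0040 against a bound of 0.0777 (unrounded ratio ≈ 0.0515)


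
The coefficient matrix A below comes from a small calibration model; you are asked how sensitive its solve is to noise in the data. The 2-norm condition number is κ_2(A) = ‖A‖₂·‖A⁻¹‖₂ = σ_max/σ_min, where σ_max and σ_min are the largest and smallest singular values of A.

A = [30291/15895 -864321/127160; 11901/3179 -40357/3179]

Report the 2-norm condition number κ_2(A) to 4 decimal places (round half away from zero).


AᵀA = [15426954/874225 -422971899/6993800; -422971899/6993800 11601905569/55950400]; tr = 503569225/2238016, det = 3515625/2238016
char-poly roots: 225 and 15625/2238016
κ_2(A) = √(λ_max/λ_min) = √(225 / (15625/2238016)) = 179.5200

179.5200


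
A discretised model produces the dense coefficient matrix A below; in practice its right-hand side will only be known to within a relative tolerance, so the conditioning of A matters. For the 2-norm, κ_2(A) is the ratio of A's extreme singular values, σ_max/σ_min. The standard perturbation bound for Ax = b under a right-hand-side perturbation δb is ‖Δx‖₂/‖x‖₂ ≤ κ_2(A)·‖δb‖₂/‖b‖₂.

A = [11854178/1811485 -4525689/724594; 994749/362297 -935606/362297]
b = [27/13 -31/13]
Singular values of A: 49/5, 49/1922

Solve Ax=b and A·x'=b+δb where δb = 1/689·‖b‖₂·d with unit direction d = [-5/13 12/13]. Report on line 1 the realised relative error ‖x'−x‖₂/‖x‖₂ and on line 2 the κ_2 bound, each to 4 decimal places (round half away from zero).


0.0015
0.5579

σ_max = 49/5, σ_min = 49/1922
κ = σ_max/σ_min = (49/5)/(49/1922) = 384.4000
bound on ‖Δx‖/‖x‖: κ·ε = 384.4000·1/689 = 0.5579
solve Ax = b  →  x = [-81.0802 -85.2822]
2-norm of b is 3.1623; of x, 117.6735
δb = ε·‖b‖·d = [-0.0018 0.0042]; solving A·Δx = δb gives ‖Δx‖ = 0.1800
relative error = 0.0015
so the bound overstates the realised error by a factor of ≈ 364.6740 (computed from the unrounded values)


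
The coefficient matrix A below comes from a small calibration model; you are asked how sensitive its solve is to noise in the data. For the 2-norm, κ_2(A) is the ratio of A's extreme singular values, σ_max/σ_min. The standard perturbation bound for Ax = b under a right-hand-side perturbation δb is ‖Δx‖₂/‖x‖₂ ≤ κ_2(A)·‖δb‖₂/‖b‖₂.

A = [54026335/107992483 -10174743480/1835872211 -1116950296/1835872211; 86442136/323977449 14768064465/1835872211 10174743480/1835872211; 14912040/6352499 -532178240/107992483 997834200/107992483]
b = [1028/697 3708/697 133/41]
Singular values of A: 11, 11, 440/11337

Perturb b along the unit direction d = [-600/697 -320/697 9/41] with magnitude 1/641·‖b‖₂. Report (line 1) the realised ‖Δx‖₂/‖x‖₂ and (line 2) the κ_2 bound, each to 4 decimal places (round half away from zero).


0.0033
0.4422

σ_max = 11, σ_min = 440/11337
κ = σ_max/σ_min = 11/(440/11337) = 283.4250
worst-case relative error ≤ 283.4250 × 1/641 = 0.4422
solve Ax = b  →  x = [75.4922 8.1388 -14.4874]
2-norm of b is 6.4031; of x, 77.2994
δb = ε·‖b‖·d = [-0.0086 -0.0046 0.0022]; solving A·Δx = δb gives ‖Δx‖ = 0.2574
realised ‖Δx‖/‖x‖ = 0.0033
so the bound overstates the realised error by a factor of ≈ 132.7936 (computed from the unrounded values)


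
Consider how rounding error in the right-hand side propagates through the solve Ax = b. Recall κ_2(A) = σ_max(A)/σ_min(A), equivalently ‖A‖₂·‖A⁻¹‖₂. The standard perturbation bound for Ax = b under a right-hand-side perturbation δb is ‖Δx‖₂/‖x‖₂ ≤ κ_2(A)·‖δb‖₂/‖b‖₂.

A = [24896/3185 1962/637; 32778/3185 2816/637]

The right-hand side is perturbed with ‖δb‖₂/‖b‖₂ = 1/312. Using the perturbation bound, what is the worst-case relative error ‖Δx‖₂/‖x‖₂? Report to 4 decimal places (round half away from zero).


0.2199

M = AᵀA = [400996/2401 167040/2401; 167040/2401 69700/2401]. tr(M)=470696/2401, det(M)=400/49
eigenvalues of AᵀA: λ = (tr ± √(tr²−4·det))/2 = 196, 100/2401
κ_2(A) = √(λ_max/λ_min) = √(196 / (100/2401)) = 68.6000
bound on ‖Δx‖/‖x‖: κ·ε = 68.6000·1/312 = 0.2199


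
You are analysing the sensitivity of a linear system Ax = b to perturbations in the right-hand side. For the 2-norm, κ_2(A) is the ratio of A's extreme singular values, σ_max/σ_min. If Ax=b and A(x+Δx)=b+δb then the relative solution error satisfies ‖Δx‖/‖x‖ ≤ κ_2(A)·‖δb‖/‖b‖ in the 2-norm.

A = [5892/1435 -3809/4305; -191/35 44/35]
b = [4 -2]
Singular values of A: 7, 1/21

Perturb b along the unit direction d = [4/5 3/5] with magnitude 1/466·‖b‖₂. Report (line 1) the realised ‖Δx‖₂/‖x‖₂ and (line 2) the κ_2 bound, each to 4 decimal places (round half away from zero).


0.0048
0.3155

σ_max = 7, σ_min = 1/21
κ = σ_max/σ_min = 7/(1/21) = 147.0000
κ_2(A)·‖δb‖/‖b‖ = 0.3155
solve Ax = b  →  x = [9.7770 40.8502]
‖b‖₂ = 4.4721 and ‖x‖₂ = 42.0039
δb = ε·‖b‖·d = [0.0077 0.0058]; solving A·Δx = δb gives ‖Δx‖ = 0.2015
relative error = 0.0048
realised/bound (from unrounded values) ≈ 0.0152


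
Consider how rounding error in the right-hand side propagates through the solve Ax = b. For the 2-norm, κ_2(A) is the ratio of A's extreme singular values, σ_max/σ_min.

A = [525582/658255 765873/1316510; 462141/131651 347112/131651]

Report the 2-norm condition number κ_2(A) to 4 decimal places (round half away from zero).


AᵀA = [3340627029/257763025 2505432303/257763025; 2505432303/257763025 7516499409/1031052100]; tr = 835160301/41242084, det = 164025/41242084
char-poly roots: 81/4 and 2025/10310521
σ_max=√(81/4)=(9/2), σ_min=√(2025/10310521)=(45/3211) → κ = 321.1000

321.1000


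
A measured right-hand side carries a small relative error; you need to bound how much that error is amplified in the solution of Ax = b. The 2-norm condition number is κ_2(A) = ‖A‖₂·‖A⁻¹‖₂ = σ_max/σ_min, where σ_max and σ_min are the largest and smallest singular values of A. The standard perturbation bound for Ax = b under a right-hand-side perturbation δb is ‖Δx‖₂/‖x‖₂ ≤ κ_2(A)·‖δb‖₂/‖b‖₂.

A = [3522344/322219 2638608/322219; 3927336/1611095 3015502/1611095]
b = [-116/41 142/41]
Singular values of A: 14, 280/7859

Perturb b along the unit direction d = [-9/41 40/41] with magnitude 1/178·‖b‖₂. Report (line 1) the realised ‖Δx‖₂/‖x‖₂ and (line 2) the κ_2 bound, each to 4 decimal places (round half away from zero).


0.0063
2.2076

from the listed singular values, σ₁ = 14, σ_n = 280/7859
condition number: 14 ÷ (280/7859) = 392.9500
worst-case relative error ≤ 392.9500 × 1/178 = 2.2076
solve Ax = b  →  x = [-67.4771 89.7314]
‖b‖₂ = 4.4721 and ‖x‖₂ = 112.2715
re-solving with b+δb shifts x by Δx of norm 0.7052
dividing the unrounded norms, ‖Δx‖/‖x‖ = 0.0063
tightness: 0.0063 against a bound of 2.2076 (unrounded ratio ≈ 0.0028)


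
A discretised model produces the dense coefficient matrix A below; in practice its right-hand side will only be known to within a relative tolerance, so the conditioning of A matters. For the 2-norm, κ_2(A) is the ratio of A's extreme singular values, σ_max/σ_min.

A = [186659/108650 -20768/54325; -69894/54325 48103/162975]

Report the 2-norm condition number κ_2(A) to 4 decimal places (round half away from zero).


AᵀA = [2175290689/472192900 -24471766/23609645; -24471766/23609645 247827481/1062434025]; tr = 489445/101124, det = 14641/63202500
solving λ² − 489445/101124·λ + 14641/63202500 = 0 gives λ = 121/25, 121/2528100
σ_max=√(121/25)=(11/5), σ_min=√(121/2528100)=(11/1590) → κ = 318.0000

318.0000


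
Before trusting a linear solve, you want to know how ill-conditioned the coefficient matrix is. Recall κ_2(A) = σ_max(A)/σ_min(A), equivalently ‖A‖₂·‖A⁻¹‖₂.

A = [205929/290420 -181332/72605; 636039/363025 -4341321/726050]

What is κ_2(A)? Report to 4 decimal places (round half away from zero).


335.1000

AᵀA = [44573364369/12476890000 -19100700801/1559611250; -19100700801/1559611250 130977499689/3119222500]; tr = 909573381/19963024, det = 1476225/79852096
solving λ² − 909573381/19963024·λ + 1476225/79852096 = 0 gives λ = 729/16, 2025/4990756
so κ_2 = √((729/16) / (2025/4990756)) = 335.1000


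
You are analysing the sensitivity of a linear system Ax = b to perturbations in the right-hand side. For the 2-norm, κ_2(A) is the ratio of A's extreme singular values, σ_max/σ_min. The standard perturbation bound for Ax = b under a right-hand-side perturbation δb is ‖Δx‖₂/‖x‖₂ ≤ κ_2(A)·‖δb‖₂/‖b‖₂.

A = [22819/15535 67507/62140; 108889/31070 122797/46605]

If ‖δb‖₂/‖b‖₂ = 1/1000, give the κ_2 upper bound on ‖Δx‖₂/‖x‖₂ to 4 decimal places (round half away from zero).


0.3585

form AᵀA = [16496617/1142420 37116937/3427260; 37116937/3427260 334059653/41127120] with trace 185587573/8225424 and determinant 130321/32901696
eigenvalues of AᵀA: λ = (tr ± √(tr²−4·det))/2 = 361/16, 361/2056356
so κ_2 = √((361/16) / (361/2056356)) = 358.5000
κ_2(A)·‖δb‖/‖b‖ = 0.3585


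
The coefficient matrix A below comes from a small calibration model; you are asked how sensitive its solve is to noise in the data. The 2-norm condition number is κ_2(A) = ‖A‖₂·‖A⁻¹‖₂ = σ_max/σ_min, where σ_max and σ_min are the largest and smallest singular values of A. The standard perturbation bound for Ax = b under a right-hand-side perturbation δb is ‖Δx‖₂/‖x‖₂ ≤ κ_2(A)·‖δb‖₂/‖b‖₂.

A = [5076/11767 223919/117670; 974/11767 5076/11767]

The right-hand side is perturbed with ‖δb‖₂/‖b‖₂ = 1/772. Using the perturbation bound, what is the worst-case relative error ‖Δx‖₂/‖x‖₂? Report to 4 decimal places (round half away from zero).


0.1813

form AᵀA = [15892/82369 352782/411845; 352782/411845 31360081/8236900] with trace 19601/4900 and determinant 1/1225
λ_max, λ_min = (19601/4900 ± √384120801/24010000)/2 = 4, 1/4900
so κ_2 = √(4 / (1/4900)) = 140.0000
κ_2(A)·‖δb‖/‖b‖ = 0.1813


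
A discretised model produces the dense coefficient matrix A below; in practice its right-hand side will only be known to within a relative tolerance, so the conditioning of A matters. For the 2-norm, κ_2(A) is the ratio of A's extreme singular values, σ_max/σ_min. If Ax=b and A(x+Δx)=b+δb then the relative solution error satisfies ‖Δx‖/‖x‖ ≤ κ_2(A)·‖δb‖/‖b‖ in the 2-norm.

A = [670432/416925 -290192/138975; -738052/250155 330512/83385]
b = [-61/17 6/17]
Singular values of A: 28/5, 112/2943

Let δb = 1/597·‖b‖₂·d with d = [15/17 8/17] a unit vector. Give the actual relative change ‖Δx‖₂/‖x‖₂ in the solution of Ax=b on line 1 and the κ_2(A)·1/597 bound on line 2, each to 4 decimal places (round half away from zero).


σ_max = 28/5, σ_min = 112/2943
κ_2(A) = (28/5) / (112/2943) = 147.1500
bound on ‖Δx‖/‖x‖: κ·ε = 147.1500·1/597 = 0.2465
solve Ax = b  →  x = [-63.2786 -47.0125]
‖b‖ = 3.6056, ‖x‖ = 78.8312
re-solving with b+δb shifts x by Δx of norm 0.1587
dividing the unrounded norms, ‖Δx‖/‖x‖ = 0.0020
tightness: 0.0020 against a bound of 0.2465 (unrounded ratio ≈ 0.0082)

0.0020
0.2465


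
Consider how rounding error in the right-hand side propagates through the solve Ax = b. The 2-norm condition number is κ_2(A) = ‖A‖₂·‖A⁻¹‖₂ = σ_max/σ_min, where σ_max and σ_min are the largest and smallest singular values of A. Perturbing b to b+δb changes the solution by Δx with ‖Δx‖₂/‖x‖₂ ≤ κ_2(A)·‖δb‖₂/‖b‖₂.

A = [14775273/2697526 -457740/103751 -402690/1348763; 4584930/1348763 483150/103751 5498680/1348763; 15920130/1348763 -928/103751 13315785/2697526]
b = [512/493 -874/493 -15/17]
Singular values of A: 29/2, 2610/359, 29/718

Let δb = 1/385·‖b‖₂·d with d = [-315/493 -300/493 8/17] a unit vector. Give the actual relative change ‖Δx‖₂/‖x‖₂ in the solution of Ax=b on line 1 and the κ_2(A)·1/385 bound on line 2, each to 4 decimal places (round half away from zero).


from the listed singular values, σ₁ = 29/2, σ_n = 29/718
condition number: (29/2) ÷ (29/718) = 359.0000
bound on ‖Δx‖/‖x‖: κ·ε = 359.0000·1/385 = 0.9325
solve Ax = b  →  x = [-0.0139 -0.2427 -0.1460]
‖b‖ = 2.2361, ‖x‖ = 0.2836
δb = ε·‖b‖·d = [-0.0037 -0.0035 0.0027]; solving A·Δx = δb gives ‖Δx‖ = 0.1438
relative error = 0.5070
so the bound overstates the realised error by a factor of ≈ 1.8391 (computed from the unrounded values)

0.5070
0.9325


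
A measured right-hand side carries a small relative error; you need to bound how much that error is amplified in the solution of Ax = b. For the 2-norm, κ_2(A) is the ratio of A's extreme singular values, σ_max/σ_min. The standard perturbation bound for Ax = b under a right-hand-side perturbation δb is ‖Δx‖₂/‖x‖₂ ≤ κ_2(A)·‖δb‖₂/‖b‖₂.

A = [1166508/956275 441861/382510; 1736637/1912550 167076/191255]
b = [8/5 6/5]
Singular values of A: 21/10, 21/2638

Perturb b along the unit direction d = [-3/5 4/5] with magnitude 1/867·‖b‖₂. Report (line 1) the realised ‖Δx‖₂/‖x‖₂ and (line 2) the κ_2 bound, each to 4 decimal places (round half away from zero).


σ_max = 21/10, σ_min = 21/2638
κ_2(A) = (21/10) / (21/2638) = 263.8000
worst-case relative error ≤ 263.8000 × 1/867 = 0.3043
solve Ax = b  →  x = [0.6897 0.6568]
2-norm of b is 2.0000; of x, 0.9524
δb = ε·‖b‖·d = [-0.0014 0.0018]; solving A·Δx = δb gives ‖Δx‖ = 0.2898
dividing the unrounded norms, ‖Δx‖/‖x‖ = 0.3043
realised/bound = 1 exactly: the bound is attained for this b and d

0.3043
0.3043


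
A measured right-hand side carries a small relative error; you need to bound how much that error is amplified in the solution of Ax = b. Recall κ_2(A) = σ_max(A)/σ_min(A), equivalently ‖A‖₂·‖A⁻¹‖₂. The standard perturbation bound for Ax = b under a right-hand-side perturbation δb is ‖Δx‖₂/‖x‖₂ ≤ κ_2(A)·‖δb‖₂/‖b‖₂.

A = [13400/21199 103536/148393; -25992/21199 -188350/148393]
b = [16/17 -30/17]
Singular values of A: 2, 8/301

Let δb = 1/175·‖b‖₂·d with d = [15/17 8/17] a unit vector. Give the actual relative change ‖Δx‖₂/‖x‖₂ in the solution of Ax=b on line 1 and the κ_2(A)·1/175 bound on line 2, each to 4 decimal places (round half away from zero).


from the listed singular values, σ₁ = 2, σ_n = 8/301
condition number: 2 ÷ (8/301) = 75.2500
bound on ‖Δx‖/‖x‖: κ·ε = 75.2500·1/175 = 0.4300
solve Ax = b  →  x = [0.6897 0.7241]
‖b‖ = 2.0000, ‖x‖ = 1.0000
δb = ε·‖b‖·d = [0.0101 0.0054]; solving A·Δx = δb gives ‖Δx‖ = 0.4300
realised ‖Δx‖/‖x‖ = 0.4300
so the bound is sharp here: realised error equals the bound

0.4300
0.4300


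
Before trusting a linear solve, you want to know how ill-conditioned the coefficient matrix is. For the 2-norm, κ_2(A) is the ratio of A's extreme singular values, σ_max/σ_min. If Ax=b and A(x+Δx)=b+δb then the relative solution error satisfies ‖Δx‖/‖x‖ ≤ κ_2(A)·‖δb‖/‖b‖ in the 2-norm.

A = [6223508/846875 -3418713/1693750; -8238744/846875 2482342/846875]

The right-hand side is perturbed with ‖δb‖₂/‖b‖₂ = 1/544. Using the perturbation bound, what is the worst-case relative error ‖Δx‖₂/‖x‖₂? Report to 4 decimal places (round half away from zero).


form AᵀA = [4264358180944/28687890625 -1243582964442/28687890625; -1243582964442/28687890625 1453427431849/114751562500] with trace 29617376249/183602500 and determinant 4162314256/1147515625
λ_max, λ_min = (29617376249/183602500 ± √876699880640789476401/33709878006250000)/2 = 16129/100, 1032256/45900625
σ_max=√(16129/100)=(127/10), σ_min=√(1032256/45900625)=(1016/6775) → κ = 84.6875
perturbation bound = 84.6875·1/544 = 0.1557

0.1557


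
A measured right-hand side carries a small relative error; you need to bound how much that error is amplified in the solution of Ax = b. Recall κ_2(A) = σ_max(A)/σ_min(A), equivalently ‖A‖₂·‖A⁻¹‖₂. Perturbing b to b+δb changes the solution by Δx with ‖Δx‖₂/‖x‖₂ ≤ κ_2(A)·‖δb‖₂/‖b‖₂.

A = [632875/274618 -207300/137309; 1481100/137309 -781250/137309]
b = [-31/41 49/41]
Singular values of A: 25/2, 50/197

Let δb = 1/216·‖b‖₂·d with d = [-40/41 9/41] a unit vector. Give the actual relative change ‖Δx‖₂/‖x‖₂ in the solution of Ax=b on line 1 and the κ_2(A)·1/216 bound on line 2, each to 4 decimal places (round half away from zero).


largest singular value 25/2, smallest 50/197
condition number: (25/2) ÷ (50/197) = 49.2500
bound on ‖Δx‖/‖x‖: κ·ε = 49.2500·1/216 = 0.2280
solve Ax = b  →  x = [1.9247 3.4388]
2-norm of b is 1.4142; of x, 3.9408
Δx = A⁻¹·δb where δb = 1/216·1.4142·d; ‖Δx‖ = 0.0258
dividing the unrounded norms, ‖Δx‖/‖x‖ = 0.0065
so the bound overstates the realised error by a factor of ≈ 34.8322 (computed from the unrounded values)

0.0065
0.2280


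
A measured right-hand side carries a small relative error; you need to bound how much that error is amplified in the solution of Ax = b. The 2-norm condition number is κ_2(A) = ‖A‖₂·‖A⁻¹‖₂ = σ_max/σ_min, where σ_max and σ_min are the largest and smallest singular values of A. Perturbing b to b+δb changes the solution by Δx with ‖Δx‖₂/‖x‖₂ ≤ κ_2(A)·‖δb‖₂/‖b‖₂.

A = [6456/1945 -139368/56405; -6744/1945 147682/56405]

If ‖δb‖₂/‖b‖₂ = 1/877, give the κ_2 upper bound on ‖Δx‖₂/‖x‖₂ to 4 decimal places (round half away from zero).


form AᵀA = [87161472/3783025 -65369904/3783025; -65369904/3783025 49029028/3783025] with trace 5447620/151321 and determinant 2304/151321
eigenvalues of AᵀA: λ = (tr ± √(tr²−4·det))/2 = 36, 64/151321
so κ_2 = √(36 / (64/151321)) = 291.7500
κ_2(A)·‖δb‖/‖b‖ = 0.3327

0.3327


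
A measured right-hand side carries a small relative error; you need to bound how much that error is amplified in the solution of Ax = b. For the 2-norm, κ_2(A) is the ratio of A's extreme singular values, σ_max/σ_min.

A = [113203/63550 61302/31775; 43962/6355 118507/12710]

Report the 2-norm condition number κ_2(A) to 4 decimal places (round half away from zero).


43.4000

AᵀA = [122594089/2402500 40804488/600625; 40804488/600625 217804561/2402500]; tr = 6807973/48050, det = 4092529/384400
char-poly roots: 14161/100 and 289/3844
κ = σ_max/σ_min = (119/10)/(17/62) = 43.4000


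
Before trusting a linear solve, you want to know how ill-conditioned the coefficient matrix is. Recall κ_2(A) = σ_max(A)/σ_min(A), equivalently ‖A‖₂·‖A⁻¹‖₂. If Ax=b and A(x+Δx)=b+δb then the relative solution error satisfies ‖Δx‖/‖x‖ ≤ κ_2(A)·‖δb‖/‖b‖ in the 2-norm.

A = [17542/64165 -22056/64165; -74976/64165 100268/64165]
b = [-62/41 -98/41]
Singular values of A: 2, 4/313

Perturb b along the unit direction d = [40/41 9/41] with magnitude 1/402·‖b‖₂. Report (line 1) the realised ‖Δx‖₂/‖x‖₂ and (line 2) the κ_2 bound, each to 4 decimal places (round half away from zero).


0.0035
0.3893

from the listed singular values, σ₁ = 2, σ_n = 4/313
condition number: 2 ÷ (4/313) = 156.5000
perturbation bound = 156.5000·1/402 = 0.3893
solve Ax = b  →  x = [-124.6000 -94.7000]
‖b‖₂ = 2.8284 and ‖x‖₂ = 156.5032
re-solving with b+δb shifts x by Δx of norm 0.5506
dividing the unrounded norms, ‖Δx‖/‖x‖ = 0.0035
tightness: 0.0035 against a bound of 0.3893 (unrounded ratio ≈ 0.0090)


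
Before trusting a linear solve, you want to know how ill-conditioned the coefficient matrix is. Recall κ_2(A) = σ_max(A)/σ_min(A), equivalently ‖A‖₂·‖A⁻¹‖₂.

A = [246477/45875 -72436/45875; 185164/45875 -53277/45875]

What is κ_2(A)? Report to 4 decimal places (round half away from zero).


M = AᵀA = [3801464737/84180625 -1108751616/84180625; -1108751616/84180625 323416513/84180625]. tr(M)=6599810/134689, det(M)=2401/134689
solving λ² − 6599810/134689·λ + 2401/134689 = 0 gives λ = 49, 49/134689
so κ_2 = √(49 / (49/134689)) = 367.0000

367.0000


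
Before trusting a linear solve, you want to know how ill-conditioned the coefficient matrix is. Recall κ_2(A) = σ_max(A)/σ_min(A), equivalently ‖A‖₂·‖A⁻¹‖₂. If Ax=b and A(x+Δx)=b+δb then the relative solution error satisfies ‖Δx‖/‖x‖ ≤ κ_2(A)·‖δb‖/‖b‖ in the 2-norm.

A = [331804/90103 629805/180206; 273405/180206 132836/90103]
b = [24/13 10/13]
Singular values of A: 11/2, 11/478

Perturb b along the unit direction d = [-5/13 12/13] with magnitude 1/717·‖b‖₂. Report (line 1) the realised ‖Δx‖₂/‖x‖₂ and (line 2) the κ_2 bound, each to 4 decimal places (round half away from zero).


σ_max = 11/2, σ_min = 11/478
condition number: (11/2) ÷ (11/478) = 239.0000
bound on ‖Δx‖/‖x‖: κ·ε = 239.0000·1/717 = 0.3333
solve Ax = b  →  x = [0.2633 0.2508]
2-norm of b is 2.0000; of x, 0.3636
δb = ε·‖b‖·d = [-0.0011 0.0026]; solving A·Δx = δb gives ‖Δx‖ = 0.1212
realised ‖Δx‖/‖x‖ = 0.3333
tightness: 0.3333 against a bound of 0.3333; the bound is attained (ratio 1)

0.3333
0.3333


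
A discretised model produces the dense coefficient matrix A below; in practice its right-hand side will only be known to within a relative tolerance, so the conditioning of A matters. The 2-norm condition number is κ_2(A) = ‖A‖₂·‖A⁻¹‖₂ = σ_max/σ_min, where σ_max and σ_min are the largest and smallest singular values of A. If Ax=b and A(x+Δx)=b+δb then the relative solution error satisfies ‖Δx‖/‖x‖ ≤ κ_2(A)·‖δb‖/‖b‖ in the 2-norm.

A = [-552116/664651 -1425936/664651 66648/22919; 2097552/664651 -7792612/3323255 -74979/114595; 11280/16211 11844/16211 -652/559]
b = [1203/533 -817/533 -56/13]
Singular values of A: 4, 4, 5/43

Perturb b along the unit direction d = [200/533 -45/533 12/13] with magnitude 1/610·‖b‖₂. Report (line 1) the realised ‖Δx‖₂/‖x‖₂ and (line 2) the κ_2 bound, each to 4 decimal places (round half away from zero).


from the listed singular values, σ₁ = 4, σ_n = 5/43
condition number: 4 ÷ (5/43) = 34.4000
κ_2(A)·‖δb‖/‖b‖ = 0.0564
solve Ax = b  →  x = [-14.8293 -15.2083 -14.6800]
‖b‖₂ = 5.0990 and ‖x‖₂ = 25.8206
with δb = [0.0031 -0.0007 0.0077], A·Δx = δb → ‖Δx‖ = 0.0719
relative error = 0.0028
so the bound overstates the realised error by a factor of ≈ 20.2553 (computed from the unrounded values)

0.0028
0.0564


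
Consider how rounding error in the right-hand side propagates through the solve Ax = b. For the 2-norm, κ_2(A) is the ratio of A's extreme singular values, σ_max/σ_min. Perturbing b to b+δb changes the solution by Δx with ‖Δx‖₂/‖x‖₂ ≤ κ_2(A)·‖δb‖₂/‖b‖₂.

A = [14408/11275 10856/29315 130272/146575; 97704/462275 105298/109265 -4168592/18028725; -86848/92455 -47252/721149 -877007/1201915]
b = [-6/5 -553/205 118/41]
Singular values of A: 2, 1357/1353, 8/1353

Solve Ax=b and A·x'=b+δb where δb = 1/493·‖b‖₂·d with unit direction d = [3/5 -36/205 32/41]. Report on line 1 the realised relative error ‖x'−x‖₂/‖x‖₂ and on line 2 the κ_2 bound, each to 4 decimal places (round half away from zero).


σ_max = 2, σ_min = 8/1353
condition number: 2 ÷ (8/1353) = 338.2500
bound on ‖Δx‖/‖x‖: κ·ε = 338.2500·1/493 = 0.6861
solve Ax = b  →  x = [-204.1500 101.8901 249.7208]
2-norm of b is 4.1231; of x, 338.2592
Δx = A⁻¹·δb where δb = 1/493·4.1231·d; ‖Δx‖ = 1.4144
realised ‖Δx‖/‖x‖ = 0.0042
tightness: 0.0042 against a bound of 0.6861 (unrounded ratio ≈ 0.0061)

0.0042
0.6861
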